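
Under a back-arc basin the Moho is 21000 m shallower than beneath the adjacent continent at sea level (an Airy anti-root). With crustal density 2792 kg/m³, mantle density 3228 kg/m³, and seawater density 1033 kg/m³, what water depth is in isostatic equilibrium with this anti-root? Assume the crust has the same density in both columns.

5210 m

Replacing a thickness d of crust by seawater at the top must be balanced by replacing crust with mantle at the base: d (ρ_c − ρ_w) = a (ρ_m − ρ_c).
d = a (ρ_m − ρ_c)/(ρ_c − ρ_w) = 21000 m × 436/1759 = 5210 m.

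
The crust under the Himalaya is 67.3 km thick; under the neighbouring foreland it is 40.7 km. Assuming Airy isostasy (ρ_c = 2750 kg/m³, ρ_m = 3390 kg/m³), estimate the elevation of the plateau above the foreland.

5.02 km

Excess crust Δ = 67.3 km − 40.7 km = 26.6 km, split between elevation h and root r with h + r = Δ.
Airy balance ρ_c h = (ρ_m − ρ_c) r gives r = h ρ_c/(ρ_m − ρ_c), so h (1 + ρ_c/(ρ_m − ρ_c)) = Δ, i.e. h = Δ (ρ_m − ρ_c)/ρ_m.
h = 26.6 km × 640/3390 = 5.02 km.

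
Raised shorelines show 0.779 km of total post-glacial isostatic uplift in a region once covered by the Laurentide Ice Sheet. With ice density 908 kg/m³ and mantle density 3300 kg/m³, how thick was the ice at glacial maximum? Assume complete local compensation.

u = t ρ_ice/ρ_m → t = u ρ_m/ρ_ice = 0.779 km × 3300/908 = 2.83 km.

2.83 km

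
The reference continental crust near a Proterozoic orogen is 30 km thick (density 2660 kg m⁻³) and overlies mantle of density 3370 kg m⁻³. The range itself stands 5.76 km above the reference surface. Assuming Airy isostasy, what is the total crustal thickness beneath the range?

Root depth r = h ρ_c / (ρ_m − ρ_c) = 5.76 km × 2660 / 710 = 21.58 km.
Total thickness = T + h + r = 30 km + 5.76 km + 21.58 km = 57.3 km.

57.3 km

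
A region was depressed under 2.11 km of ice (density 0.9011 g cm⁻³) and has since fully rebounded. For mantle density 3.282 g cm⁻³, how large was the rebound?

0.579 km

Removing the load lets mantle flow back in; uplift u satisfies ρ_ice t = ρ_m u.
u = t ρ_ice/ρ_m = 2.11 km × 0.9011/3.282 = 0.579 km.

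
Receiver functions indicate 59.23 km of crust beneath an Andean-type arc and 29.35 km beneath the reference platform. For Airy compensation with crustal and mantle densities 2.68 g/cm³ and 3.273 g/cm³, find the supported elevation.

Excess crust Δ = 59.23 km − 29.35 km = 29.88 km, split between elevation h and root r with h + r = Δ.
Airy balance ρ_c h = (ρ_m − ρ_c) r gives r = h ρ_c/(ρ_m − ρ_c), so h (1 + ρ_c/(ρ_m − ρ_c)) = Δ, i.e. h = Δ (ρ_m − ρ_c)/ρ_m.
h = 29.88 km × 0.593/3.273 = 5.41 km.

5.41 km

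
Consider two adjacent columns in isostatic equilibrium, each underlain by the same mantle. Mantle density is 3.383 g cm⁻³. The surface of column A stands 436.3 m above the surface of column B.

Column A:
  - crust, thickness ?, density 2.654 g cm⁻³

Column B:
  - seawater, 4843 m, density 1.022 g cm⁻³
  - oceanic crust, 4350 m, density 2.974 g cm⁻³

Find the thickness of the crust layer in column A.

20200 m

Take the compensation level at the base of the deeper column (depth z_c below the surface of column A) and equate Σ ρ_i t_i down to z_c; mantle fills any gap and the z_c terms cancel.
Column A: x×2.654 + (z_c − 0 − x)×3.383
Column B: 436.3×0 + 4843×1.022 + 4350×2.974 + (z_c − 436.3 − 9193)×3.383
The z_c×3.383 term appears on both sides and cancels. Collect the known terms of each column as K = Σ(ρt)_known − 3.383 × (depth of known layers): K_A = 0 − 3.383×0 = 0; K_B = 17886.446 − 3.383×(436.3 + 9193) = −14689.4759.
Balance: K_A − x×(3.383 − 2.654) = K_B, so x = (K_A − K_B)/(3.383 − 2.654) = 14689.5/0.729 = 20200 m.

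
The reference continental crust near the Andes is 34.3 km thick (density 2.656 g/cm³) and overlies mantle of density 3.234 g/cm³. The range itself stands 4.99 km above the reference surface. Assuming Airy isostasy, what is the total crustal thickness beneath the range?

Root depth r = h ρ_c / (ρ_m − ρ_c) = 4.99 km × 2.656 / 0.578 = 22.93 km.
Total thickness = T + h + r = 34.3 km + 4.99 km + 22.93 km = 62.2 km.

62.2 km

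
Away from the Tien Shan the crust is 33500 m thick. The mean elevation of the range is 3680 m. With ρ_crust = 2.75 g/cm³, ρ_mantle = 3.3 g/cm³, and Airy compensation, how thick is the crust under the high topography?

55600 m

Root depth r = h ρ_c / (ρ_m − ρ_c) = 3680 m × 2.75 / 0.55 = 18400 m.
Total thickness = T + h + r = 33500 m + 3680 m + 18400 m = 55600 m.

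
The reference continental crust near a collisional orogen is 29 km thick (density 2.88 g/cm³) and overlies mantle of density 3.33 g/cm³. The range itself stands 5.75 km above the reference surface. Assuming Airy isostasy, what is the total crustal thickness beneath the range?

71.5 km

Root depth r = h ρ_c / (ρ_m − ρ_c) = 5.75 km × 2.88 / 0.45 = 36.8 km.
Total thickness = T + h + r = 29 km + 5.75 km + 36.8 km = 71.5 km.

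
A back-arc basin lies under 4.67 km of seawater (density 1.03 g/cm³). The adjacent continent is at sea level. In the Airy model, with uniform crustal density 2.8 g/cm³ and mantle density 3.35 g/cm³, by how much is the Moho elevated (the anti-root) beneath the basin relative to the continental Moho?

15 km

In Airy isostatic equilibrium: replacing crust with seawater at the top is compensated by replacing crust with mantle at the base: d (ρ_c − ρ_w) = a (ρ_m − ρ_c).
a = d (ρ_c − ρ_w)/(ρ_m − ρ_c) = 4.67 km × 1.77/0.55 = 15 km.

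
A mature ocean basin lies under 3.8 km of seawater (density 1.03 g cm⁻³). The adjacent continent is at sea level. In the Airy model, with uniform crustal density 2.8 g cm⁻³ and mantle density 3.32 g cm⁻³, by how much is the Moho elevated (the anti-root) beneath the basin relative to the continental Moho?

12.9 km

Balancing pressure at the compensation depth: replacing crust with seawater at the top is compensated by replacing crust with mantle at the base: d (ρ_c − ρ_w) = a (ρ_m − ρ_c).
a = d (ρ_c − ρ_w)/(ρ_m − ρ_c) = 3.8 km × 1.77/0.52 = 12.9 km.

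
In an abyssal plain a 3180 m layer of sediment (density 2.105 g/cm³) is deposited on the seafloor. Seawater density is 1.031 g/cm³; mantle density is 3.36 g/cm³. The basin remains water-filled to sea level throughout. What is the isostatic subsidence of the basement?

1470 m

Submarine loading: the sediment displaces seawater, and the subsidence is in turn flooded, so s (ρ_m − ρ_w) = t (ρ_sed − ρ_w).
s = 3180 m × (2.105 − 1.031) / (3.36 − 1.031) = 1470 m.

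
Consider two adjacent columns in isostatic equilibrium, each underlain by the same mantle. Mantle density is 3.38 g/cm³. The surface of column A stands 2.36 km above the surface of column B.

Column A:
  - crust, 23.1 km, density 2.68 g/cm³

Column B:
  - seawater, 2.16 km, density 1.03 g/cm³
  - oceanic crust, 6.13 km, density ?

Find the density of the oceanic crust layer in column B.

Take the compensation level at the base of the deeper column (depth z_c below the surface of column A) and equate Σ ρ_i t_i down to z_c; mantle fills any gap and the z_c terms cancel.
Column A: 23.1×2.68 + (z_c − 23.1)×3.38
Column B: 2.36×0 + 2.16×1.03 + 6.13×ρ + (z_c − 2.36 − 8.29)×3.38
The z_c×3.38 term appears on both sides and cancels. Collect the known terms of each column as K = Σ(ρt)_known − 3.38 × (depth of known layers): K_A = 61.908 − 3.38×23.1 = −16.17; K_B = 2.2248 − 3.38×(2.36 + 8.29) = −33.7722.
Balance: K_A = K_B + 6.13×ρ, so ρ = (K_A − K_B)/6.13 = 17.6022/6.13 = 2.87 g/cm³.

2.87 g/cm³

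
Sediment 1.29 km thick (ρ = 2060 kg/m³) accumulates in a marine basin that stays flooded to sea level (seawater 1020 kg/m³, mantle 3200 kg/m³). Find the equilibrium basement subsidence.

0.615 km

Submarine loading: the sediment displaces seawater, and the subsidence is in turn flooded, so s (ρ_m − ρ_w) = t (ρ_sed − ρ_w).
s = 1.29 km × (2060 − 1020) / (3200 − 1020) = 0.615 km.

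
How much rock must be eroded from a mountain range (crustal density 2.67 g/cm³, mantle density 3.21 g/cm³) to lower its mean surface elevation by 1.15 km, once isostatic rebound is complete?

Net drop Δ = e − u = e − e ρ_c/ρ_m = e (ρ_m − ρ_c)/ρ_m.
e = Δ ρ_m/(ρ_m − ρ_c) = 1.15 km × 3.21/0.54 = 6.84 km.

6.84 km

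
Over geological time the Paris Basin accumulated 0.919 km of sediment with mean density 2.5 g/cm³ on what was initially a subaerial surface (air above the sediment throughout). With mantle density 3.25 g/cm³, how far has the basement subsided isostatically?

Subaerial load: s = t ρ_sed / ρ_m = 0.919 km × 2.5/3.25 = 0.707 km.

0.707 km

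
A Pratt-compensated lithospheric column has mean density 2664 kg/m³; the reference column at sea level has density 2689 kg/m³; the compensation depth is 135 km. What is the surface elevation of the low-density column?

ρ_ref D = ρ (D + h) → h = D (ρ_ref − ρ)/ρ.
h = 135 km × (2689 − 2664)/2664 = 1.27 km.

1.27 km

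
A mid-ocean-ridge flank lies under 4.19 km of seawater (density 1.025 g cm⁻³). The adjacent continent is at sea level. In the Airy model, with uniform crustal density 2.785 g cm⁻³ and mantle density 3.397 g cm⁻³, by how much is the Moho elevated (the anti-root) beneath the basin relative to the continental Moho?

12 km

Equating mass per unit area of the two columns: replacing crust with seawater at the top is compensated by replacing crust with mantle at the base: d (ρ_c − ρ_w) = a (ρ_m − ρ_c).
a = d (ρ_c − ρ_w)/(ρ_m − ρ_c) = 4.19 km × 1.76/0.612 = 12 km.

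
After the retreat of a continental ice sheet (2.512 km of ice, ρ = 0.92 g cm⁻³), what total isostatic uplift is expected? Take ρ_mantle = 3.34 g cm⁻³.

0.692 km

Removing the load lets mantle flow back in; uplift u satisfies ρ_ice t = ρ_m u.
u = t ρ_ice/ρ_m = 2.512 km × 0.92/3.34 = 0.692 km.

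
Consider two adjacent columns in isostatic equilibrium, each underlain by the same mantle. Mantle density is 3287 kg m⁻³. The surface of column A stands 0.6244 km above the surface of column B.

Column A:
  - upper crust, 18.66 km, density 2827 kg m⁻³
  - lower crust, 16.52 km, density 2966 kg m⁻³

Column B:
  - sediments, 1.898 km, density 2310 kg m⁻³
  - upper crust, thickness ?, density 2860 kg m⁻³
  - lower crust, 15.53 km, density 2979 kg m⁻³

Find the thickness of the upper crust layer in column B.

Take the compensation level at the base of the deeper column (depth z_c below the surface of column A) and equate Σ ρ_i t_i down to z_c; mantle fills any gap and the z_c terms cancel.
Column A: 18.66×2827 + 16.52×2966 + (z_c − 35.18)×3287
Column B: 0.6244×0 + 1.898×2310 + x×2860 + 15.53×2979 + (z_c − 0.6244 − 17.428 − x)×3287
The z_c×3287 term appears on both sides and cancels. Collect the known terms of each column as K = Σ(ρt)_known − 3287 × (depth of known layers): K_A = 101750.14 − 3287×35.18 = −13886.52; K_B = 50648.25 − 3287×(0.6244 + 17.428) = −8689.9888.
Balance: K_A = K_B − x×(3287 − 2860), so x = (K_B − K_A)/(3287 − 2860) = 5196.53/427 = 12.2 km.

12.2 km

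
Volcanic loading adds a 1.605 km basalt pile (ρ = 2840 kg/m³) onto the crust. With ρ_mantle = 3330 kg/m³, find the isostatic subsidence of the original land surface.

Subaerial loading: s = t ρ_load / ρ_m.
s = 1.605 km × 2840/3330 = 1.37 km.

1.37 km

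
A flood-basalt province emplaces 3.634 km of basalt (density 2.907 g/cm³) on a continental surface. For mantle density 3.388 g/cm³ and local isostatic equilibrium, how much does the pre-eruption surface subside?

3.12 km

Subaerial loading: s = t ρ_load / ρ_m.
s = 3.634 km × 2.907/3.388 = 3.12 km.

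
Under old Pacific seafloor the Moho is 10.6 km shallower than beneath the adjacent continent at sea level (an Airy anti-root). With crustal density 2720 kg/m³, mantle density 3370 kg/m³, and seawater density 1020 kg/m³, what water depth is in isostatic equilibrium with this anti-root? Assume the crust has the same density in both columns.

4.05 km

Replacing a thickness d of crust by seawater at the top must be balanced by replacing crust with mantle at the base: d (ρ_c − ρ_w) = a (ρ_m − ρ_c).
d = a (ρ_m − ρ_c)/(ρ_c − ρ_w) = 10.6 km × 650/1700 = 4.05 km.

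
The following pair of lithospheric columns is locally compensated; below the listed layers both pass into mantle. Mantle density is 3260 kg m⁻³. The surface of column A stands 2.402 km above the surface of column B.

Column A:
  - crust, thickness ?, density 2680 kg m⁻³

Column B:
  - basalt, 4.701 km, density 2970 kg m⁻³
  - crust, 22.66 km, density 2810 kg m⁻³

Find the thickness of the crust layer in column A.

33.4 km

Take the compensation level at the base of the deeper column (depth z_c below the surface of column A) and equate Σ ρ_i t_i down to z_c; mantle fills any gap and the z_c terms cancel.
Column A: x×2680 + (z_c − 0 − x)×3260
Column B: 2.402×0 + 4.701×2970 + 22.66×2810 + (z_c − 2.402 − 27.361)×3260
The z_c×3260 term appears on both sides and cancels. Collect the known terms of each column as K = Σ(ρt)_known − 3260 × (depth of known layers): K_A = 0 − 3260×0 = 0; K_B = 77636.57 − 3260×(2.402 + 27.361) = −19390.81.
Balance: K_A − x×(3260 − 2680) = K_B, so x = (K_A − K_B)/(3260 − 2680) = 19390.8/580 = 33.4 km.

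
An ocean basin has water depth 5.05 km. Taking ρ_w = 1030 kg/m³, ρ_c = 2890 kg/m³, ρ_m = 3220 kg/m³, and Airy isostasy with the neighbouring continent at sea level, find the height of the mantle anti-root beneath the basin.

By Archimedes' principle applied to the lithosphere: replacing crust with seawater at the top is compensated by replacing crust with mantle at the base: d (ρ_c − ρ_w) = a (ρ_m − ρ_c).
a = d (ρ_c − ρ_w)/(ρ_m − ρ_c) = 5.05 km × 1860/330 = 28.5 km.

28.5 km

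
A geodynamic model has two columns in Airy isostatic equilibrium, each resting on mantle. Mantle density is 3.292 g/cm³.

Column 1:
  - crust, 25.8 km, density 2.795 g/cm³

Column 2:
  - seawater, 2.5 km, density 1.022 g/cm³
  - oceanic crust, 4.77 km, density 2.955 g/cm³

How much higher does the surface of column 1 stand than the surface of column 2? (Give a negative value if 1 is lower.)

For any compensation level in the mantle, the mantle terms cancel and isostasy reduces to e = (Σt_1 − Σt_2) − (Σ(ρt)_1 − Σ(ρt)_2) / ρ_m.
Σt_1 = 25.8 km; Σt_2 = 7.27 km; Σ(ρt)_1 = 72.111; Σ(ρt)_2 = 16.65035 (in km·g/cm³).
e = (25.8 − 7.27) − (72.111 − 16.65035) / 3.292 = 1.68 km.

1.68 km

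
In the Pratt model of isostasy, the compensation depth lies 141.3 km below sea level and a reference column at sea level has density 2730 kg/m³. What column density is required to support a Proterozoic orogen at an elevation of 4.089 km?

Pratt balance: ρ_ref D = ρ (D + h).
ρ = ρ_ref D/(D + h) = 2730 × 141.3 km/(141.3 km + 4.089 km) = 2650 kg/m³.

2650 kg/m³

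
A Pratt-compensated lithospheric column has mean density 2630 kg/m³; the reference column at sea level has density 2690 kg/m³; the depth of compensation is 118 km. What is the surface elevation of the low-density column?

2.69 km

ρ_ref D = ρ (D + h) → h = D (ρ_ref − ρ)/ρ.
h = 118 km × (2690 − 2630)/2630 = 2.69 km.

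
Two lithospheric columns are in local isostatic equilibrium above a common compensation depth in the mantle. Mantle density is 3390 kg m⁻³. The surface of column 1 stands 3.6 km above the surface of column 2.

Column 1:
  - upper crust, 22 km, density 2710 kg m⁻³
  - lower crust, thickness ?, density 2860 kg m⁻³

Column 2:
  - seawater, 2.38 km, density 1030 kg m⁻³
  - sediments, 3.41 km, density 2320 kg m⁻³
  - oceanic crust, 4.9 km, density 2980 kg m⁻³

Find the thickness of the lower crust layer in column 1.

16.1 km

Take the compensation level at the base of the deeper column (depth z_c below the surface of column 1) and equate Σ ρ_i t_i down to z_c; mantle fills any gap and the z_c terms cancel.
Column 1: 22×2710 + x×2860 + (z_c − 22 − x)×3390
Column 2: 3.6×0 + 2.38×1030 + 3.41×2320 + 4.9×2980 + (z_c − 3.6 − 10.69)×3390
The z_c×3390 term appears on both sides and cancels. Collect the known terms of each column as K = Σ(ρt)_known − 3390 × (depth of known layers): K_1 = 59620 − 3390×22 = −14960; K_2 = 24964.6 − 3390×(3.6 + 10.69) = −23478.5.
Balance: K_1 − x×(3390 − 2860) = K_2, so x = (K_1 − K_2)/(3390 − 2860) = 8518.5/530 = 16.1 km.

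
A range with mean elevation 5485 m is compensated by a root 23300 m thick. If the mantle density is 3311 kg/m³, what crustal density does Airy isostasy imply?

2680 kg/m³

ρ_c h = (ρ_m − ρ_c) r → ρ_c (h + r) = ρ_m r → ρ_c = ρ_m r / (h + r).
ρ_c = 3311 × 23300 m / (5485 m + 23300 m) = 2680 kg/m³.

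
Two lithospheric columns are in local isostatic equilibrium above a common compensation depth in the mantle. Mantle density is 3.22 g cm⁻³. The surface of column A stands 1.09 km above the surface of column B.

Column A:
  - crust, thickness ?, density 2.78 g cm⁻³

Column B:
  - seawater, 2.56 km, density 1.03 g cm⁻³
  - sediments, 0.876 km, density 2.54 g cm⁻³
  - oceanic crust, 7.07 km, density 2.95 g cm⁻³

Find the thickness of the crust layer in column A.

26.4 km

Take the compensation level at the base of the deeper column (depth z_c below the surface of column A) and equate Σ ρ_i t_i down to z_c; mantle fills any gap and the z_c terms cancel.
Column A: x×2.78 + (z_c − 0 − x)×3.22
Column B: 1.09×0 + 2.56×1.03 + 0.876×2.54 + 7.07×2.95 + (z_c − 1.09 − 10.506)×3.22
The z_c×3.22 term appears on both sides and cancels. Collect the known terms of each column as K = Σ(ρt)_known − 3.22 × (depth of known layers): K_A = 0 − 3.22×0 = 0; K_B = 25.71834 − 3.22×(1.09 + 10.506) = −11.62078.
Balance: K_A − x×(3.22 − 2.78) = K_B, so x = (K_A − K_B)/(3.22 − 2.78) = 11.6208/0.44 = 26.4 km.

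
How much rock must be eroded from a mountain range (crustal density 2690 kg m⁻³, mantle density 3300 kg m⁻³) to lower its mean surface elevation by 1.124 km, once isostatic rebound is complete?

Net drop Δ = e − u = e − e ρ_c/ρ_m = e (ρ_m − ρ_c)/ρ_m.
e = Δ ρ_m/(ρ_m − ρ_c) = 1.124 km × 3300/610 = 6.08 km.

6.08 km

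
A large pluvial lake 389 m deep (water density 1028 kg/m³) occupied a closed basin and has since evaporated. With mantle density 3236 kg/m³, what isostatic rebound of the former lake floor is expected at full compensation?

u = d ρ_w/ρ_m = 389 m × 1028/3236 = 124 m.

124 m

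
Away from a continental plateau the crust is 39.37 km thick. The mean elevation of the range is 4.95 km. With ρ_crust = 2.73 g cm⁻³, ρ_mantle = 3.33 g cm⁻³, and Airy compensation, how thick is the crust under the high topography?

66.8 km

Root depth r = h ρ_c / (ρ_m − ρ_c) = 4.95 km × 2.73 / 0.6 = 22.52 km.
Total thickness = T + h + r = 39.37 km + 4.95 km + 22.52 km = 66.8 km.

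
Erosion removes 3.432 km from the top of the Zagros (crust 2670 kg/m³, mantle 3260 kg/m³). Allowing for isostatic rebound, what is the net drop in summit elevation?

0.621 km

Rebound u = e ρ_c/ρ_m = 3.432 km × 2670/3260 = 2.811 km.
Net surface drop = e − u = 3.432 km − 2.811 km = e (ρ_m − ρ_c)/ρ_m = 0.621 km.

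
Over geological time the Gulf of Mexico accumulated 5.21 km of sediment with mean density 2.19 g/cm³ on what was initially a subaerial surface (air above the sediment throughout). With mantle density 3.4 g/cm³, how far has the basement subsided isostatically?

Subaerial load: s = t ρ_sed / ρ_m = 5.21 km × 2.19/3.4 = 3.36 km.

3.36 km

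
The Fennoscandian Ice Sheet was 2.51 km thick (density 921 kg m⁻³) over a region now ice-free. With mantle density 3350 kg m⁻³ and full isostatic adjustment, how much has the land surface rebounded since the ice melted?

Removing the load lets mantle flow back in; uplift u satisfies ρ_ice t = ρ_m u.
u = t ρ_ice/ρ_m = 2.51 km × 921/3350 = 0.69 km.

0.69 km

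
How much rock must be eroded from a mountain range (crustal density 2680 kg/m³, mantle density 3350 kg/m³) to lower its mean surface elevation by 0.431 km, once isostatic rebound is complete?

Net drop Δ = e − u = e − e ρ_c/ρ_m = e (ρ_m − ρ_c)/ρ_m.
e = Δ ρ_m/(ρ_m − ρ_c) = 0.431 km × 3350/670 = 2.15 km.

2.15 km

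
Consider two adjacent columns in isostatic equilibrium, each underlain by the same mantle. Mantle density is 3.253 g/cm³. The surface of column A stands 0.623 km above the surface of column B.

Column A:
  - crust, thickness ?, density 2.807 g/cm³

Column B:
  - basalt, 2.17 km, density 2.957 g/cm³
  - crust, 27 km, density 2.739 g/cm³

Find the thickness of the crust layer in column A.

37.1 km

Take the compensation level at the base of the deeper column (depth z_c below the surface of column A) and equate Σ ρ_i t_i down to z_c; mantle fills any gap and the z_c terms cancel.
Column A: x×2.807 + (z_c − 0 − x)×3.253
Column B: 0.623×0 + 2.17×2.957 + 27×2.739 + (z_c − 0.623 − 29.17)×3.253
The z_c×3.253 term appears on both sides and cancels. Collect the known terms of each column as K = Σ(ρt)_known − 3.253 × (depth of known layers): K_A = 0 − 3.253×0 = 0; K_B = 80.36969 − 3.253×(0.623 + 29.17) = −16.546939.
Balance: K_A − x×(3.253 − 2.807) = K_B, so x = (K_A − K_B)/(3.253 − 2.807) = 16.5469/0.446 = 37.1 km.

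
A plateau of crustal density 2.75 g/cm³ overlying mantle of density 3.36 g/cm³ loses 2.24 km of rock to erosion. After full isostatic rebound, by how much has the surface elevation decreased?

Rebound u = e ρ_c/ρ_m = 2.24 km × 2.75/3.36 = 1.833 km.
Net surface drop = e − u = 2.24 km − 1.833 km = e (ρ_m − ρ_c)/ρ_m = 0.407 km.

0.407 km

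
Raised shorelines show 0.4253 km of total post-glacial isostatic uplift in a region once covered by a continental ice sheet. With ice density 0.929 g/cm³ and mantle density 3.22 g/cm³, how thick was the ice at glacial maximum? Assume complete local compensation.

u = t ρ_ice/ρ_m → t = u ρ_m/ρ_ice = 0.4253 km × 3.22/0.929 = 1.47 km.

1.47 km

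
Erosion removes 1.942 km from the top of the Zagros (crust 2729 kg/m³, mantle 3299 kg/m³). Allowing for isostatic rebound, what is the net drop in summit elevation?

0.336 km

Rebound u = e ρ_c/ρ_m = 1.942 km × 2729/3299 = 1.606 km.
Net surface drop = e − u = 1.942 km − 1.606 km = e (ρ_m − ρ_c)/ρ_m = 0.336 km.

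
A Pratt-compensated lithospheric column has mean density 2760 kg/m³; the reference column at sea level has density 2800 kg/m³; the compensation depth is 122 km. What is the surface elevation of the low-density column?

1.77 km

ρ_ref D = ρ (D + h) → h = D (ρ_ref − ρ)/ρ.
h = 122 km × (2800 − 2760)/2760 = 1.77 km.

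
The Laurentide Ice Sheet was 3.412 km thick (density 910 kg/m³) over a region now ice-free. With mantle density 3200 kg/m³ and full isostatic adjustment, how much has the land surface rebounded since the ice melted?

Removing the load lets mantle flow back in; uplift u satisfies ρ_ice t = ρ_m u.
u = t ρ_ice/ρ_m = 3.412 km × 910/3200 = 0.97 km.

0.97 km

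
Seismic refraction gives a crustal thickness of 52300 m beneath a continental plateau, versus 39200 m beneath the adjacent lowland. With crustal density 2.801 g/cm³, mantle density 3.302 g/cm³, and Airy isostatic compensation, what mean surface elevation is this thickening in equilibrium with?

1990 m

Excess crust Δ = 52300 m − 39200 m = 13100 m, split between elevation h and root r with h + r = Δ.
Airy balance ρ_c h = (ρ_m − ρ_c) r gives r = h ρ_c/(ρ_m − ρ_c), so h (1 + ρ_c/(ρ_m − ρ_c)) = Δ, i.e. h = Δ (ρ_m − ρ_c)/ρ_m.
h = 13100 m × 0.501/3.302 = 1990 m.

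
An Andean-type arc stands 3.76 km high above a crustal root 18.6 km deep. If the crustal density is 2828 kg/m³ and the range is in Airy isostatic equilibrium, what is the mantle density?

Airy balance: ρ_c h = (ρ_m − ρ_c) r → ρ_m = ρ_c (1 + h/r).
ρ_m = 2828 × (1 + 3.76 km/18.6 km) = 3400 kg/m³.

3400 kg/m³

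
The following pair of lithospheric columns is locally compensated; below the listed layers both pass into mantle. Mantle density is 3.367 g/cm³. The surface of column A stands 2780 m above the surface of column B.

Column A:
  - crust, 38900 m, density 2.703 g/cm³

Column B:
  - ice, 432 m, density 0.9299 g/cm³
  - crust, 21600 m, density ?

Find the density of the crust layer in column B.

2.65 g/cm³

Take the compensation level at the base of the deeper column (depth z_c below the surface of column A) and equate Σ ρ_i t_i down to z_c; mantle fills any gap and the z_c terms cancel.
Column A: 38900×2.703 + (z_c − 38900)×3.367
Column B: 2780×0 + 432×0.9299 + 21600×ρ + (z_c − 2780 − 22032)×3.367
The z_c×3.367 term appears on both sides and cancels. Collect the known terms of each column as K = Σ(ρt)_known − 3.367 × (depth of known layers): K_A = 105146.7 − 3.367×38900 = −25829.6; K_B = 401.7168 − 3.367×(2780 + 22032) = −83140.2872.
Balance: K_A = K_B + 21600×ρ, so ρ = (K_A − K_B)/21600 = 57310.7/21600 = 2.65 g/cm³.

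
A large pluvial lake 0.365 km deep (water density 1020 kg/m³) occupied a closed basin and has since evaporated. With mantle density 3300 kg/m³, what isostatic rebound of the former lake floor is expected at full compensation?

0.113 km

u = d ρ_w/ρ_m = 0.365 km × 1020/3300 = 0.113 km.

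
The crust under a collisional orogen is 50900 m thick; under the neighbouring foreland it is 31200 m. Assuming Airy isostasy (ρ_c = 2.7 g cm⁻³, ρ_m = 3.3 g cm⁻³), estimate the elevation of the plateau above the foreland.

Excess crust Δ = 50900 m − 31200 m = 19700 m, split between elevation h and root r with h + r = Δ.
Airy balance ρ_c h = (ρ_m − ρ_c) r gives r = h ρ_c/(ρ_m − ρ_c), so h (1 + ρ_c/(ρ_m − ρ_c)) = Δ, i.e. h = Δ (ρ_m − ρ_c)/ρ_m.
h = 19700 m × 0.6/3.3 = 3580 m.

3580 m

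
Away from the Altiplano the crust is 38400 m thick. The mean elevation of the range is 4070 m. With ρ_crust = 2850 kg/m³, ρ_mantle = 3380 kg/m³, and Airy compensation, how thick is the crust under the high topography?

64400 m

Root depth r = h ρ_c / (ρ_m − ρ_c) = 4070 m × 2850 / 530 = 21890 m.
Total thickness = T + h + r = 38400 m + 4070 m + 21890 m = 64400 m.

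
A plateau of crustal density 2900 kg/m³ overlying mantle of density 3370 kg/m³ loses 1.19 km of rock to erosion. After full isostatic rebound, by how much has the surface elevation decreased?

Rebound u = e ρ_c/ρ_m = 1.19 km × 2900/3370 = 1.024 km.
Net surface drop = e − u = 1.19 km − 1.024 km = e (ρ_m − ρ_c)/ρ_m = 0.166 km.

0.166 km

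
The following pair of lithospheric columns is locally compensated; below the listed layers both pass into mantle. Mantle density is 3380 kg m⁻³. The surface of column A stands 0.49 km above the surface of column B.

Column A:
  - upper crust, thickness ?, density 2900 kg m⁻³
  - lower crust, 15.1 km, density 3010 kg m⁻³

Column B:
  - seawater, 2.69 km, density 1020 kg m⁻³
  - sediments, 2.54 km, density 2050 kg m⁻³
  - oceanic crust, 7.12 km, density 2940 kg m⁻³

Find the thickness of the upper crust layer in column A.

18.6 km

Take the compensation level at the base of the deeper column (depth z_c below the surface of column A) and equate Σ ρ_i t_i down to z_c; mantle fills any gap and the z_c terms cancel.
Column A: x×2900 + 15.1×3010 + (z_c − 15.1 − x)×3380
Column B: 0.49×0 + 2.69×1020 + 2.54×2050 + 7.12×2940 + (z_c − 0.49 − 12.35)×3380
The z_c×3380 term appears on both sides and cancels. Collect the known terms of each column as K = Σ(ρt)_known − 3380 × (depth of known layers): K_A = 45451 − 3380×15.1 = −5587; K_B = 28883.6 − 3380×(0.49 + 12.35) = −14515.6.
Balance: K_A − x×(3380 − 2900) = K_B, so x = (K_A − K_B)/(3380 − 2900) = 8928.6/480 = 18.6 km.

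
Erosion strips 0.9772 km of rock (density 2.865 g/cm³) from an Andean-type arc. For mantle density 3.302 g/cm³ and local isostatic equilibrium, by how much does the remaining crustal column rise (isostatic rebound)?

Unloading: uplift u = e ρ_c/ρ_m = 0.9772 km × 2.865/3.302 = 0.848 km.

0.848 km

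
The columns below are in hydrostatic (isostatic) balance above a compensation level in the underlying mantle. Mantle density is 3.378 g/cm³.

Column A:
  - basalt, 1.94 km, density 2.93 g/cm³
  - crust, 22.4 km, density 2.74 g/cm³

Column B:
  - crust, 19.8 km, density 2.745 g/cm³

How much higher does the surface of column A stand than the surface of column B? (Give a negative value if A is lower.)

For any compensation level in the mantle, the mantle terms cancel and isostasy reduces to e = (Σt_A − Σt_B) − (Σ(ρt)_A − Σ(ρt)_B) / ρ_m.
Σt_A = 24.34 km; Σt_B = 19.8 km; Σ(ρt)_A = 67.0602; Σ(ρt)_B = 54.351 (in km·g/cm³).
e = (24.34 − 19.8) − (67.0602 − 54.351) / 3.378 = 0.778 km.

0.778 km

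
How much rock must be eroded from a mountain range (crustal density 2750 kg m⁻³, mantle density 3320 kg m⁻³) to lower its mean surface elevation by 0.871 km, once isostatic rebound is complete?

Net drop Δ = e − u = e − e ρ_c/ρ_m = e (ρ_m − ρ_c)/ρ_m.
e = Δ ρ_m/(ρ_m − ρ_c) = 0.871 km × 3320/570 = 5.07 km.

5.07 km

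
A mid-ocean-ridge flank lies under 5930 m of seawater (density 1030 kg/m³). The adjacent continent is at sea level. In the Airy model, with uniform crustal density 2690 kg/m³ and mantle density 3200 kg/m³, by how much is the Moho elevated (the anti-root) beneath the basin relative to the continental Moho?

By Archimedes' principle applied to the lithosphere: replacing crust with seawater at the top is compensated by replacing crust with mantle at the base: d (ρ_c − ρ_w) = a (ρ_m − ρ_c).
a = d (ρ_c − ρ_w)/(ρ_m − ρ_c) = 5930 m × 1660/510 = 19300 m.

19300 m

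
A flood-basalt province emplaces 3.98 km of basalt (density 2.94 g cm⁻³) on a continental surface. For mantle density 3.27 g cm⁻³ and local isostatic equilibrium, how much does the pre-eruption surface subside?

Subaerial loading: s = t ρ_load / ρ_m.
s = 3.98 km × 2.94/3.27 = 3.58 km.

3.58 km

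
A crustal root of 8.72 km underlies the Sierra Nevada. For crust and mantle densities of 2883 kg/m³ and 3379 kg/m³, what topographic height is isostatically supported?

1.5 km

By Archimedes' principle applied to the lithosphere: ρ_c h = (ρ_m − ρ_c) r.
h = r (ρ_m − ρ_c) / ρ_c = 8.72 km × (3379 − 2883) / 2883 = 1.5 km.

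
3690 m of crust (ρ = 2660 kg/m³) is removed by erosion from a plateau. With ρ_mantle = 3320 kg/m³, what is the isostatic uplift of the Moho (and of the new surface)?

2960 m

Unloading: uplift u = e ρ_c/ρ_m = 3690 m × 2660/3320 = 2960 m.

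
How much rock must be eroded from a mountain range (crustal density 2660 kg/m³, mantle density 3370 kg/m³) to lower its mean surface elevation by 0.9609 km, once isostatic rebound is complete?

4.56 km

Net drop Δ = e − u = e − e ρ_c/ρ_m = e (ρ_m − ρ_c)/ρ_m.
e = Δ ρ_m/(ρ_m − ρ_c) = 0.9609 km × 3370/710 = 4.56 km.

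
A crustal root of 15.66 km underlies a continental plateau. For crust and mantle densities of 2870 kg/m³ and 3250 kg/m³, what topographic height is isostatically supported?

In Airy isostatic equilibrium: ρ_c h = (ρ_m − ρ_c) r.
h = r (ρ_m − ρ_c) / ρ_c = 15.66 km × (3250 − 2870) / 2870 = 2.07 km.

2.07 km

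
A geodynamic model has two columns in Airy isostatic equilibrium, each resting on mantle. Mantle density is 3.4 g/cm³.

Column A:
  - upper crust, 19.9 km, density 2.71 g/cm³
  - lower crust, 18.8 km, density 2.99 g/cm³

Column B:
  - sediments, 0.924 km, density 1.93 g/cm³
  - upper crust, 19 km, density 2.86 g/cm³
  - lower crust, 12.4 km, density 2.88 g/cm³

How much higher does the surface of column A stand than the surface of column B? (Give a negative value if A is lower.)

0.992 km

For any compensation level in the mantle, the mantle terms cancel and isostasy reduces to e = (Σt_A − Σt_B) − (Σ(ρt)_A − Σ(ρt)_B) / ρ_m.
Σt_A = 38.7 km; Σt_B = 32.324 km; Σ(ρt)_A = 110.141; Σ(ρt)_B = 91.83532 (in km·g/cm³).
e = (38.7 − 32.324) − (110.141 − 91.83532) / 3.4 = 0.992 km.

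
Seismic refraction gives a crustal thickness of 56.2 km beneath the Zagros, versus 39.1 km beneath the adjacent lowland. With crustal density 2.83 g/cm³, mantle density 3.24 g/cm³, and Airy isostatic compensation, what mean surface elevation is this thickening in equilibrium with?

Excess crust Δ = 56.2 km − 39.1 km = 17.1 km, split between elevation h and root r with h + r = Δ.
Airy balance ρ_c h = (ρ_m − ρ_c) r gives r = h ρ_c/(ρ_m − ρ_c), so h (1 + ρ_c/(ρ_m − ρ_c)) = Δ, i.e. h = Δ (ρ_m − ρ_c)/ρ_m.
h = 17.1 km × 0.41/3.24 = 2.16 km.

2.16 km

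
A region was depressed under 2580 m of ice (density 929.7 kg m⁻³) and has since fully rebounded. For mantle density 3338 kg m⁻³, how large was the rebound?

719 m

Removing the load lets mantle flow back in; uplift u satisfies ρ_ice t = ρ_m u.
u = t ρ_ice/ρ_m = 2580 m × 929.7/3338 = 719 m.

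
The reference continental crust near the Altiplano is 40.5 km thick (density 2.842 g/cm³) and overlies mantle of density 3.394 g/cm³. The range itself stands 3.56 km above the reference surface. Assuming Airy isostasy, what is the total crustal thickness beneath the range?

Root depth r = h ρ_c / (ρ_m − ρ_c) = 3.56 km × 2.842 / 0.552 = 18.33 km.
Total thickness = T + h + r = 40.5 km + 3.56 km + 18.33 km = 62.4 km.

62.4 km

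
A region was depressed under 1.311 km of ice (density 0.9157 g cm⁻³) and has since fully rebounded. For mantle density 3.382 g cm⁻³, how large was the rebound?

Removing the load lets mantle flow back in; uplift u satisfies ρ_ice t = ρ_m u.
u = t ρ_ice/ρ_m = 1.311 km × 0.9157/3.382 = 0.355 km.

0.355 km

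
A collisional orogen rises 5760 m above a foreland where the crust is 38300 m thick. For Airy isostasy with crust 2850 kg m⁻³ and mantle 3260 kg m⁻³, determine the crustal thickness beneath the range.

84100 m

Root depth r = h ρ_c / (ρ_m − ρ_c) = 5760 m × 2850 / 410 = 40040 m.
Total thickness = T + h + r = 38300 m + 5760 m + 40040 m = 84100 m.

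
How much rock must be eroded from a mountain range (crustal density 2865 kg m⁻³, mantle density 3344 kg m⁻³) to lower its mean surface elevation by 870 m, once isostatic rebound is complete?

6070 m

Net drop Δ = e − u = e − e ρ_c/ρ_m = e (ρ_m − ρ_c)/ρ_m.
e = Δ ρ_m/(ρ_m − ρ_c) = 870 m × 3344/479 = 6070 m.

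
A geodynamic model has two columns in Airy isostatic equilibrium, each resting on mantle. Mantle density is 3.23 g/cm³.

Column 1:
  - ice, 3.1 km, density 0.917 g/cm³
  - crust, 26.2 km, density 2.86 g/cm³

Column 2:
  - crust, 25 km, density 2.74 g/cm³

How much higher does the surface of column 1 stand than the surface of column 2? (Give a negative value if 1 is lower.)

For any compensation level in the mantle, the mantle terms cancel and isostasy reduces to e = (Σt_1 − Σt_2) − (Σ(ρt)_1 − Σ(ρt)_2) / ρ_m.
Σt_1 = 29.3 km; Σt_2 = 25 km; Σ(ρt)_1 = 77.7747; Σ(ρt)_2 = 68.5 (in km·g/cm³).
e = (29.3 − 25) − (77.7747 − 68.5) / 3.23 = 1.43 km.

1.43 km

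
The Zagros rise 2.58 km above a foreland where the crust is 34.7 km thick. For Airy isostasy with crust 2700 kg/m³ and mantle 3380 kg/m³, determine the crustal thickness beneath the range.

Root depth r = h ρ_c / (ρ_m − ρ_c) = 2.58 km × 2700 / 680 = 10.24 km.
Total thickness = T + h + r = 34.7 km + 2.58 km + 10.24 km = 47.5 km.

47.5 km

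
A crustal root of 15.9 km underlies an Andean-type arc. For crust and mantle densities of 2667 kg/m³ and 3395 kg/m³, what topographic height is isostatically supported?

Isostatic balance requires: ρ_c h = (ρ_m − ρ_c) r.
h = r (ρ_m − ρ_c) / ρ_c = 15.9 km × (3395 − 2667) / 2667 = 4.34 km.

4.34 km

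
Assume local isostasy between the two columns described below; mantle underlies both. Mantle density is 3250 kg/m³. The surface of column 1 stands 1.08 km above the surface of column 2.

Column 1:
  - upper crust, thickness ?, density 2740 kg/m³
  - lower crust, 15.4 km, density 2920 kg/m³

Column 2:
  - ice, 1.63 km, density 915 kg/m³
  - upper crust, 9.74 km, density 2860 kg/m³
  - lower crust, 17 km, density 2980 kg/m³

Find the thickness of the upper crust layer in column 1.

Take the compensation level at the base of the deeper column (depth z_c below the surface of column 1) and equate Σ ρ_i t_i down to z_c; mantle fills any gap and the z_c terms cancel.
Column 1: x×2740 + 15.4×2920 + (z_c − 15.4 − x)×3250
Column 2: 1.08×0 + 1.63×915 + 9.74×2860 + 17×2980 + (z_c − 1.08 − 28.37)×3250
The z_c×3250 term appears on both sides and cancels. Collect the known terms of each column as K = Σ(ρt)_known − 3250 × (depth of known layers): K_1 = 44968 − 3250×15.4 = −5082; K_2 = 80007.85 − 3250×(1.08 + 28.37) = −15704.65.
Balance: K_1 − x×(3250 − 2740) = K_2, so x = (K_1 − K_2)/(3250 − 2740) = 10622.6/510 = 20.8 km.

20.8 km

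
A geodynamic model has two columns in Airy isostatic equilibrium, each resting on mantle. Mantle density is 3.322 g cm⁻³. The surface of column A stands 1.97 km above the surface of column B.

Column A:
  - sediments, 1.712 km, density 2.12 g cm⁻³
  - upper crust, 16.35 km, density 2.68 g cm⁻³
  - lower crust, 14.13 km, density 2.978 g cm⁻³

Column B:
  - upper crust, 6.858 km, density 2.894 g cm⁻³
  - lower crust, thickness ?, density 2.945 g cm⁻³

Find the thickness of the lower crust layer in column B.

Take the compensation level at the base of the deeper column (depth z_c below the surface of column A) and equate Σ ρ_i t_i down to z_c; mantle fills any gap and the z_c terms cancel.
Column A: 1.712×2.12 + 16.35×2.68 + 14.13×2.978 + (z_c − 32.192)×3.322
Column B: 1.97×0 + 6.858×2.894 + x×2.945 + (z_c − 1.97 − 6.858 − x)×3.322
The z_c×3.322 term appears on both sides and cancels. Collect the known terms of each column as K = Σ(ρt)_known − 3.322 × (depth of known layers): K_A = 89.52658 − 3.322×32.192 = −17.415244; K_B = 19.847052 − 3.322×(1.97 + 6.858) = −9.479564.
Balance: K_A = K_B − x×(3.322 − 2.945), so x = (K_B − K_A)/(3.322 − 2.945) = 7.93568/0.377 = 21 km.

21 km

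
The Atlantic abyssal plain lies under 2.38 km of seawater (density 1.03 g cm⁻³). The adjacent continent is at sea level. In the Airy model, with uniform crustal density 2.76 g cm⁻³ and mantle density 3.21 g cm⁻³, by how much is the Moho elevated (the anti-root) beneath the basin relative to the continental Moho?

Balancing pressure at the compensation depth: replacing crust with seawater at the top is compensated by replacing crust with mantle at the base: d (ρ_c − ρ_w) = a (ρ_m − ρ_c).
a = d (ρ_c − ρ_w)/(ρ_m − ρ_c) = 2.38 km × 1.73/0.45 = 9.15 km.

9.15 km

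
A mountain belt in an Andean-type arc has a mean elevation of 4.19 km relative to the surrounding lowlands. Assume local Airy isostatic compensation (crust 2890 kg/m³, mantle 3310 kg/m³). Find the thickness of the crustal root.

By Archimedes' principle applied to the lithosphere: the weight of the topography is balanced by the buoyancy of the root, ρ_c h = (ρ_m − ρ_c) r.
r = h · ρ_c / (ρ_m − ρ_c) = 4.19 km × 2890 / (3310 − 2890) = 28.8 km.

28.8 km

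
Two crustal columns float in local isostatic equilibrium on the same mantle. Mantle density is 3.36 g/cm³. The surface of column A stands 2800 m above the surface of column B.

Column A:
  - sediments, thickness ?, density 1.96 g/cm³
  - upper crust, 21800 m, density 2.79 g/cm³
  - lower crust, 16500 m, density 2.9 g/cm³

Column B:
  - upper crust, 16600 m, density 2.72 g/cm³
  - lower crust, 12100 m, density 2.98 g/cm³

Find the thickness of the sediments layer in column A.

Take the compensation level at the base of the deeper column (depth z_c below the surface of column A) and equate Σ ρ_i t_i down to z_c; mantle fills any gap and the z_c terms cancel.
Column A: x×1.96 + 21800×2.79 + 16500×2.9 + (z_c − 38300 − x)×3.36
Column B: 2800×0 + 16600×2.72 + 12100×2.98 + (z_c − 2800 − 28700)×3.36
The z_c×3.36 term appears on both sides and cancels. Collect the known terms of each column as K = Σ(ρt)_known − 3.36 × (depth of known layers): K_A = 108672 − 3.36×38300 = −20016; K_B = 81210 − 3.36×(2800 + 28700) = −24630.
Balance: K_A − x×(3.36 − 1.96) = K_B, so x = (K_A − K_B)/(3.36 − 1.96) = 4614/1.4 = 3300 m.

3300 m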